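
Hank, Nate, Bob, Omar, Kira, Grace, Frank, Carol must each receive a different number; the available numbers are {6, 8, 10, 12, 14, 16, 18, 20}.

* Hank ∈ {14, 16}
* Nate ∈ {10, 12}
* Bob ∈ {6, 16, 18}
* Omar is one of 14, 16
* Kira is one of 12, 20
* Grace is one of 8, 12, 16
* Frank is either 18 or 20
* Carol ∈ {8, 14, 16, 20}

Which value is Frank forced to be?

18

The 8 variables together cover exactly {6, 8, 10, 12, 14, 16, 18, 20} — 8 values for 8 variables — and 6 appears only in Bob's list, so Bob = 6.
The 7 still-open variables draw from only 7 values {8, 10, 12, 14, 16, 18, 20}, so each is used; only Nate can be 10, hence Nate = 10.
The 6 still-open variables draw from only 6 values {8, 12, 14, 16, 18, 20}, so each is used; only Frank can be 18, hence Frank = 18.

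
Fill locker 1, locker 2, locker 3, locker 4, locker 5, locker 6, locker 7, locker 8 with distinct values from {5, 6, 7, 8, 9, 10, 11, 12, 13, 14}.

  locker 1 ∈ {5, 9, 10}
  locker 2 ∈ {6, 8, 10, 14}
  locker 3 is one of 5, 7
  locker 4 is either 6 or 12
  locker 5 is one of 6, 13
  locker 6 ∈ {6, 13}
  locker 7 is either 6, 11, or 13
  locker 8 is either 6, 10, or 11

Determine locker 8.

10

The 2 variables locker 5 and locker 6 are confined to {6, 13}, which locks those values in; drop them from locker 2, locker 4, locker 7, locker 8.
locker 4 must be 12 (only option left).
locker 7's domain is down to {11}, so locker 7 = 11. Strike 11 from locker 8.
So locker 8 = 10.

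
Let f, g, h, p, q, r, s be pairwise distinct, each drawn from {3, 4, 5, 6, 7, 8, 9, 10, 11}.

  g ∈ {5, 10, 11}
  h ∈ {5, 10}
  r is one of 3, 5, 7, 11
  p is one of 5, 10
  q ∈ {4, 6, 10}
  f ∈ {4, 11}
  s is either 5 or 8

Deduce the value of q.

6

h and p between them cover only {5, 10} — a naked pair. Remove those values from g, q, r, s.
That leaves g = 11. Strike 11 from f, r.
s's domain is down to {8}, so s = 8.
f must be 4 (only option left). Remove 4 from q.
So q = 6.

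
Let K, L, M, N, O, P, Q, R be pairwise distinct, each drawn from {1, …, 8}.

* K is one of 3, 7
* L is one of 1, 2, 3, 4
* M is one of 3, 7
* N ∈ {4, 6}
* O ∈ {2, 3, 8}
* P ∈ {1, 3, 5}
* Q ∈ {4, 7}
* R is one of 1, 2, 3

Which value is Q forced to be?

The 8 variables draw from only 8 values {1, 2, 3, 4, 5, 6, 7, 8}, so each is used; only P can be 5, hence P = 5.
The 7 still-open variables together cover exactly {1, 2, 3, 4, 6, 7, 8} — 7 values for 7 variables — and 6 appears only in N's list, so N = 6.
The 6 still-open variables draw from only 6 values {1, 2, 3, 4, 7, 8}, so each is used; only O can be 8, hence O = 8.
K and M between them cover only {3, 7} — a naked pair. Remove those values from L, Q, R.
So Q = 4.

4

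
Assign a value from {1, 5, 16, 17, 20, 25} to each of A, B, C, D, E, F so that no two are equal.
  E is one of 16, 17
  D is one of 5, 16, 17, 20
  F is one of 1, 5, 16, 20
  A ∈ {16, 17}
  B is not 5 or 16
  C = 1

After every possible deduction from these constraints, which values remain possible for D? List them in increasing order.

5, 20

C must be 1 (only option left). Eliminate 1 elsewhere: B, F.
The 5 still-open variables together cover exactly {5, 16, 17, 20, 25} — 5 values for 5 variables — and 25 appears only in B's list, so B = 25.
A and E share exactly the 2 values {16, 17}; by pigeonhole those values go to them, so strike 16, 17 from D, F.
No further eliminations apply; D can still be any of 5, 20.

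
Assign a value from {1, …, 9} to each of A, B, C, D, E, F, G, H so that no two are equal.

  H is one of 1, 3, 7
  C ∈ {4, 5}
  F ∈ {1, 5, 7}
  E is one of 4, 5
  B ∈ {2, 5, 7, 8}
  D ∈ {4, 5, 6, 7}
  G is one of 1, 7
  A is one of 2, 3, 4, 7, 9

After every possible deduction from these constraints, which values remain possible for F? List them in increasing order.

The 2 variables C and E are confined to {4, 5}, which locks those values in; drop them from A, B, D, F.
F and G between them cover only {1, 7} — a naked pair. Remove those values from A, B, D, H.
D has just one choice, so D = 6.
H's domain is down to {3}, so H = 3. So A can't be 3.
No further eliminations apply; F can still be any of 1, 7.

1, 7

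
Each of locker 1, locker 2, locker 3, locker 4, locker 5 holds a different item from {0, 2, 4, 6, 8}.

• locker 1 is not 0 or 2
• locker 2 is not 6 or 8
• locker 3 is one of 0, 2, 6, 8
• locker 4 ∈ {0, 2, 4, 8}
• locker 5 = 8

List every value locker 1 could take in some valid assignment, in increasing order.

locker 5 must be 8 (only option left). So locker 1, locker 3, locker 4 can't be 8.
No further eliminations apply; locker 1 can still be any of 4, 6.

4, 6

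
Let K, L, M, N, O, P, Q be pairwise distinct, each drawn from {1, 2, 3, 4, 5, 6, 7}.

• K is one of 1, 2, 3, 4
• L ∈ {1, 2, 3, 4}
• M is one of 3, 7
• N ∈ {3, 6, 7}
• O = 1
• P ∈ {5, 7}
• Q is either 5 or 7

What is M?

O's domain is down to {1}, so O = 1. Remove 1 from K, L.
The 6 still-open variables together cover exactly {2, 3, 4, 5, 6, 7} — 6 values for 6 variables — and 6 appears only in N's list, so N = 6.
P and Q share exactly the 2 values {5, 7}; by pigeonhole those values go to them, so strike 5, 7 from M.
So M = 3.

3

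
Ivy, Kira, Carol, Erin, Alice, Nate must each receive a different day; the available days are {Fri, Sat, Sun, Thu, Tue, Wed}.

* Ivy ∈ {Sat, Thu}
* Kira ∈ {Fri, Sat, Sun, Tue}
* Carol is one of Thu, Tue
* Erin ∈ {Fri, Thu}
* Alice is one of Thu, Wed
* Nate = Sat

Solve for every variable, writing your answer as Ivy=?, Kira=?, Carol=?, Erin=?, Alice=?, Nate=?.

Ivy=Thu, Kira=Sun, Carol=Tue, Erin=Fri, Alice=Wed, Nate=Sat

Nate has just one choice, so Nate = Sat. Eliminate Sat elsewhere: Ivy, Kira.
Ivy must be Thu (only option left). Eliminate Thu elsewhere: Carol, Erin, Alice.
Carol's domain is down to {Tue}, so Carol = Tue. Remove Tue from Kira.
Erin's domain is down to {Fri}, so Erin = Fri. Eliminate Fri elsewhere: Kira.
Alice's domain is down to {Wed}, so Alice = Wed.
Kira must be Sun (only option left).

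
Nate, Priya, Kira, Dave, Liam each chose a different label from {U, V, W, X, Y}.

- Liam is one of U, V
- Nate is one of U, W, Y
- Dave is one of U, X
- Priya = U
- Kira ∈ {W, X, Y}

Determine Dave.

Priya's domain is down to {U}, so Priya = U. Strike U from Nate, Dave, Liam.
So Dave = X.

X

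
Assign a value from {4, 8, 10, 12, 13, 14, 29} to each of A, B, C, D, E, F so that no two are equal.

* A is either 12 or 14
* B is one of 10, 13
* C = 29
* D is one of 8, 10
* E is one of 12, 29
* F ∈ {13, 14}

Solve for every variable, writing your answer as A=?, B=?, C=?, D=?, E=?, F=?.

C has just one choice, so C = 29. Eliminate 29 elsewhere: E.
E has just one choice, so E = 12. Remove 12 from A.
A must be 14 (only option left). So F can't be 14.
That leaves F = 13. Strike 13 from B.
B must be 10 (only option left). Remove 10 from D.
D must be 8 (only option left).

A=14, B=10, C=29, D=8, E=12, F=13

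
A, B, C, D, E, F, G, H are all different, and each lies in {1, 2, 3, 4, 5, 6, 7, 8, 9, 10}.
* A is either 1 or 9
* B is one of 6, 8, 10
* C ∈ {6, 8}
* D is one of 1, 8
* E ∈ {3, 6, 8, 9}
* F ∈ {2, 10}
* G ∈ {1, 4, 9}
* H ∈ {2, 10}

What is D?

1

Among the 8 variables, 3 fits only E (and all 8 values in {1, 2, 3, 4, 6, 8, 9, 10} must be used), so E = 3.
The 7 still-open variables draw from only 7 values {1, 2, 4, 6, 8, 9, 10}, so each is used; only G can be 4, hence G = 4.
Among the 6 still-open variables, 9 fits only A (and all 6 values in {1, 2, 6, 8, 9, 10} must be used), so A = 9.
The 5 still-open variables together cover exactly {1, 2, 6, 8, 10} — 5 values for 5 variables — and 1 appears only in D's list, so D = 1.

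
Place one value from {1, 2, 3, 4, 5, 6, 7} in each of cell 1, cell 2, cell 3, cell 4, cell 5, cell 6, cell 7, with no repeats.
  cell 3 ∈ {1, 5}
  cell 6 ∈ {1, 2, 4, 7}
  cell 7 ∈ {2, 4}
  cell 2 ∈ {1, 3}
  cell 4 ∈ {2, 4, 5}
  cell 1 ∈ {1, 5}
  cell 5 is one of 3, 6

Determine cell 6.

Among the 7 variables, 6 fits only cell 5 (and all 7 values in {1, 2, 3, 4, 5, 6, 7} must be used), so cell 5 = 6.
The 6 still-open variables together cover exactly {1, 2, 3, 4, 5, 7} — 6 values for 6 variables — and 3 appears only in cell 2's list, so cell 2 = 3.
The 5 still-open variables draw from only 5 values {1, 2, 4, 5, 7}, so each is used; only cell 6 can be 7, hence cell 6 = 7.

7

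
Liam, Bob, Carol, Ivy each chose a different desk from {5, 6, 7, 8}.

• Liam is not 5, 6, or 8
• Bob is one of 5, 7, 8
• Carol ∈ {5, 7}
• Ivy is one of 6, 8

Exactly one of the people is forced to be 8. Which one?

Liam must be 7 (only option left). So Bob, Carol can't be 7.
That leaves Carol = 5. So Bob can't be 5.
So 8 goes to Bob.

Bob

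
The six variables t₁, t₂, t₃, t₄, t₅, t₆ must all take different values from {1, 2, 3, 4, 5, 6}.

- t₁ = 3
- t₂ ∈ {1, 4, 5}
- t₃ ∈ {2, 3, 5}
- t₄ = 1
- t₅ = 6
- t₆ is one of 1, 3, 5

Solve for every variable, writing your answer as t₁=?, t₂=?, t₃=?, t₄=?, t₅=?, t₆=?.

t₁ has just one choice, so t₁ = 3. Strike 3 from t₃, t₆.
t₄ has just one choice, so t₄ = 1. So t₂, t₆ can't be 1.
t₅ must be 6 (only option left).
t₆'s domain is down to {5}, so t₆ = 5. Strike 5 from t₂, t₃.
t₂ has just one choice, so t₂ = 4.
That leaves t₃ = 2.

t₁=3, t₂=4, t₃=2, t₄=1, t₅=6, t₆=5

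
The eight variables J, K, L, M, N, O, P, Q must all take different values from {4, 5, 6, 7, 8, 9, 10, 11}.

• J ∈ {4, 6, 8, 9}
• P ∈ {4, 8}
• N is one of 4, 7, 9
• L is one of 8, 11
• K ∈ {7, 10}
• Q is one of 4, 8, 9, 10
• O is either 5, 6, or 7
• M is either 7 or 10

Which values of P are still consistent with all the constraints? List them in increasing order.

Among the 8 variables, 5 fits only O (and all 8 values in {4, 5, 6, 7, 8, 9, 10, 11} must be used), so O = 5.
The 7 still-open variables draw from only 7 values {4, 6, 7, 8, 9, 10, 11}, so each is used; only J can be 6, hence J = 6.
The 6 still-open variables draw from only 6 values {4, 7, 8, 9, 10, 11}, so each is used; only L can be 11, hence L = 11.
The 2 variables K and M are confined to {7, 10}, which locks those values in; drop them from N, Q.
No further eliminations apply; P can still be any of 4, 8.

4, 8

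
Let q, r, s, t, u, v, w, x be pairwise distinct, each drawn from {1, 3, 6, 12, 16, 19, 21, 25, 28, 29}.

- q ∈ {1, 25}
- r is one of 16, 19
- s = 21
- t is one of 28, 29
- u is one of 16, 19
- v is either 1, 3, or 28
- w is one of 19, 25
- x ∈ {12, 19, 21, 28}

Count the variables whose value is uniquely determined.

s must be 21 (only option left). Strike 21 from x.
r and u share exactly the 2 values {16, 19}; by pigeonhole those values go to them, so strike 16, 19 from w, x.
w's domain is down to {25}, so w = 25. Eliminate 25 elsewhere: q.
q must be 1 (only option left). So v can't be 1.
Determined: q=1, s=21, w=25. The other variables each still have more than one consistent value. That makes 3.

3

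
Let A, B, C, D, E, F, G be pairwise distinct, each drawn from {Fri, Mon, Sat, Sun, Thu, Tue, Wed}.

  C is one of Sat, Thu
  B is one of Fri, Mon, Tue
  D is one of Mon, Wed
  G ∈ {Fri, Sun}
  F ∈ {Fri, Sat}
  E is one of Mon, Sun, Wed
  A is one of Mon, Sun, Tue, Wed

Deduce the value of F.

Sat

Among the 7 variables, Thu fits only C (and all 7 values in {Fri, Mon, Sat, Sun, Thu, Tue, Wed} must be used), so C = Thu.
Among the 6 still-open variables, Sat fits only F (and all 6 values in {Fri, Mon, Sat, Sun, Tue, Wed} must be used), so F = Sat.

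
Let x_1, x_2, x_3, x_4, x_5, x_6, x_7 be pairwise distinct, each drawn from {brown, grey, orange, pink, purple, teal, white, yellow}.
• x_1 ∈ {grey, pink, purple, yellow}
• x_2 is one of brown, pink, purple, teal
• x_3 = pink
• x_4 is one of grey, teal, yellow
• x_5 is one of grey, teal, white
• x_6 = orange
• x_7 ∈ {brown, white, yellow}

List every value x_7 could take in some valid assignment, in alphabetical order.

brown, white, yellow

x_3's domain is down to {pink}, so x_3 = pink. Strike pink from x_1, x_2.
x_6 must be orange (only option left).
No further eliminations apply; x_7 can still be any of brown, white, yellow.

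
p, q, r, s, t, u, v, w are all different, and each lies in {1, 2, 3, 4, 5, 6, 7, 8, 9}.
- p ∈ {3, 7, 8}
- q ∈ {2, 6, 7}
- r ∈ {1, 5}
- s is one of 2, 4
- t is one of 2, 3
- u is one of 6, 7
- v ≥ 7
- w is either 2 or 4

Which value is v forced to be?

9

The 2 variables s and w are confined to {2, 4}, which locks those values in; drop them from q, t.
That leaves t = 3. Eliminate 3 elsewhere: p.
The 2 variables q and u are confined to {6, 7}, which locks those values in; drop them from p, v.
p must be 8 (only option left). So v can't be 8.
So v = 9.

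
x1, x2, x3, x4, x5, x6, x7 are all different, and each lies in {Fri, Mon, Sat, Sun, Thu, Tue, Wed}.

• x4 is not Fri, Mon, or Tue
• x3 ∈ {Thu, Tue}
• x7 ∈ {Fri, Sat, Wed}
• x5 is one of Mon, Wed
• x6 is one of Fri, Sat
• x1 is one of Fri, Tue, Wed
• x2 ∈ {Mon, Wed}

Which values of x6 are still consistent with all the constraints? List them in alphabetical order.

Fri, Sat

Among the 7 variables, Sun fits only x4 (and all 7 values in {Fri, Mon, Sat, Sun, Thu, Tue, Wed} must be used), so x4 = Sun.
The 6 still-open variables draw from only 6 values {Fri, Mon, Sat, Thu, Tue, Wed}, so each is used; only x3 can be Thu, hence x3 = Thu.
The 5 still-open variables together cover exactly {Fri, Mon, Sat, Tue, Wed} — 5 values for 5 variables — and Tue appears only in x1's list, so x1 = Tue.
x2 and x5 between them cover only {Mon, Wed} — a naked pair. Remove those values from x7.
No further eliminations apply; x6 can still be any of Fri, Sat.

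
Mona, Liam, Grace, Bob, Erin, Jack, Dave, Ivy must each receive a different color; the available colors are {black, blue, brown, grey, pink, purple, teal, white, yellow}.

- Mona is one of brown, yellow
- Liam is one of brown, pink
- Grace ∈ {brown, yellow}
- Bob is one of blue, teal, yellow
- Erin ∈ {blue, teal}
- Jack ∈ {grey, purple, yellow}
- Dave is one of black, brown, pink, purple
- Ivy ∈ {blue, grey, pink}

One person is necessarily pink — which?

Liam

The 8 variables together cover exactly {black, blue, brown, grey, pink, purple, teal, yellow} — 8 values for 8 variables — and black appears only in Dave's list, so Dave = black.
The 7 still-open variables together cover exactly {blue, brown, grey, pink, purple, teal, yellow} — 7 values for 7 variables — and purple appears only in Jack's list, so Jack = purple.
The 6 still-open variables draw from only 6 values {blue, brown, grey, pink, teal, yellow}, so each is used; only Ivy can be grey, hence Ivy = grey.
The 5 still-open variables together cover exactly {blue, brown, pink, teal, yellow} — 5 values for 5 variables — and pink appears only in Liam's list, so Liam = pink.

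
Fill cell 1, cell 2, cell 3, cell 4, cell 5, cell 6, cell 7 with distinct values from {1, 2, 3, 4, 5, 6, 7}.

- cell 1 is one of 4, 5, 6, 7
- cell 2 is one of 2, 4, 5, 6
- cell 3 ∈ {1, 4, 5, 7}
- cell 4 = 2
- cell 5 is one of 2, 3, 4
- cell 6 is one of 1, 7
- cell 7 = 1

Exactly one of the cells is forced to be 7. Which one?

cell 6

cell 4 must be 2 (only option left). Eliminate 2 elsewhere: cell 2, cell 5.
cell 7 must be 1 (only option left). Remove 1 from cell 3, cell 6.
So 7 goes to cell 6.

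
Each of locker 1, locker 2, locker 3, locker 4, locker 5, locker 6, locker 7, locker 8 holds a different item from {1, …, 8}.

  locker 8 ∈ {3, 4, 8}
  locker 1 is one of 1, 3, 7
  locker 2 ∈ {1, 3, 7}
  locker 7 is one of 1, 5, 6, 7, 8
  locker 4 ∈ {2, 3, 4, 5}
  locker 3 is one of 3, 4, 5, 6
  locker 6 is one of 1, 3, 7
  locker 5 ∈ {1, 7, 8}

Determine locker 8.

The 8 variables together cover exactly {1, 2, 3, 4, 5, 6, 7, 8} — 8 values for 8 variables — and 2 appears only in locker 4's list, so locker 4 = 2.
locker 1, locker 2, locker 6 share exactly the 3 values {1, 3, 7}; by pigeonhole those values go to them, so strike 1, 3, 7 from locker 3, locker 5, locker 7, locker 8.
locker 5 has just one choice, so locker 5 = 8. Eliminate 8 elsewhere: locker 7, locker 8.
So locker 8 = 4.

4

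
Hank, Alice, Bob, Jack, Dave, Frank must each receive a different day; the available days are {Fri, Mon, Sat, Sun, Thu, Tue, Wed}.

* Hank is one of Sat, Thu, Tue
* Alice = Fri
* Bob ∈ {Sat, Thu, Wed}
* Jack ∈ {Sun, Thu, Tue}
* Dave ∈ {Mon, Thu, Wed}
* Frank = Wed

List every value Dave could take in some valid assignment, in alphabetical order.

Mon, Thu

Alice's domain is down to {Fri}, so Alice = Fri.
Frank has just one choice, so Frank = Wed. Eliminate Wed elsewhere: Bob, Dave.
No further eliminations apply; Dave can still be any of Mon, Thu.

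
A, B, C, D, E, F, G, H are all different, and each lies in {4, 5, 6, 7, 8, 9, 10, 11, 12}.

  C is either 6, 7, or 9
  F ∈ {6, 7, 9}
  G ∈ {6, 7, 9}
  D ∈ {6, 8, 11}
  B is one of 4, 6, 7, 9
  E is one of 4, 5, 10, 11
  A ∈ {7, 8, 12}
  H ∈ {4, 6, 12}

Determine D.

11

C, F, G share exactly the 3 values {6, 7, 9}; by pigeonhole those values go to them, so strike 6, 7, 9 from A, B, D, H.
B must be 4 (only option left). Strike 4 from E, H.
H has just one choice, so H = 12. Remove 12 from A.
A must be 8 (only option left). Strike 8 from D.
So D = 11.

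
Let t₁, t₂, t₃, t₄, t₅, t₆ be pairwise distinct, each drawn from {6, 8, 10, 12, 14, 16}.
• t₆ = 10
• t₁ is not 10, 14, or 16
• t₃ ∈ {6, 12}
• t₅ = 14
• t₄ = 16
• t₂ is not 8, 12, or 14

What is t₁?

8

t₄ has just one choice, so t₄ = 16. So t₂ can't be 16.
That leaves t₅ = 14.
t₆ must be 10 (only option left). Eliminate 10 elsewhere: t₂.
t₂ has just one choice, so t₂ = 6. Remove 6 from t₁, t₃.
t₃ has just one choice, so t₃ = 12. Eliminate 12 elsewhere: t₁.
So t₁ = 8.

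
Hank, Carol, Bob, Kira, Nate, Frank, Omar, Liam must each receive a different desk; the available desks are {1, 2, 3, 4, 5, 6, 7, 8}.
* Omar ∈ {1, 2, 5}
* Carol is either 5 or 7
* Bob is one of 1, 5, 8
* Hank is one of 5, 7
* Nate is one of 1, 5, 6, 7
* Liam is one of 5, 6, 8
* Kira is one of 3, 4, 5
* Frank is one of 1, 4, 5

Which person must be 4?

The 8 variables draw from only 8 values {1, 2, 3, 4, 5, 6, 7, 8}, so each is used; only Omar can be 2, hence Omar = 2.
The 7 still-open variables together cover exactly {1, 3, 4, 5, 6, 7, 8} — 7 values for 7 variables — and 3 appears only in Kira's list, so Kira = 3.
The 6 still-open variables together cover exactly {1, 4, 5, 6, 7, 8} — 6 values for 6 variables — and 4 appears only in Frank's list, so Frank = 4.

Frank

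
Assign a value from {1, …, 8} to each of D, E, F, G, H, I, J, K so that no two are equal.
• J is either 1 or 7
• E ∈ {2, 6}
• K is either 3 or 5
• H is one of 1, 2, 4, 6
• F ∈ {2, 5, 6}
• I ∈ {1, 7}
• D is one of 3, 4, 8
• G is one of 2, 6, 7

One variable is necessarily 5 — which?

The 8 variables draw from only 8 values {1, 2, 3, 4, 5, 6, 7, 8}, so each is used; only D can be 8, hence D = 8.
The 7 still-open variables together cover exactly {1, 2, 3, 4, 5, 6, 7} — 7 values for 7 variables — and 3 appears only in K's list, so K = 3.
The 6 still-open variables together cover exactly {1, 2, 4, 5, 6, 7} — 6 values for 6 variables — and 4 appears only in H's list, so H = 4.
Among the 5 still-open variables, 5 fits only F (and all 5 values in {1, 2, 5, 6, 7} must be used), so F = 5.

F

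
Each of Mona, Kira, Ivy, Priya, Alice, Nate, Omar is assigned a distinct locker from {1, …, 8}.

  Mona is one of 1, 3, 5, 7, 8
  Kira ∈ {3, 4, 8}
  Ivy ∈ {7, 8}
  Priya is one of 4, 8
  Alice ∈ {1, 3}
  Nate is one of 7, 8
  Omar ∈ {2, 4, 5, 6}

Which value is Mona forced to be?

5

The 2 variables Ivy and Nate are confined to {7, 8}, which locks those values in; drop them from Mona, Kira, Priya.
Priya must be 4 (only option left). Remove 4 from Kira, Omar.
Kira has just one choice, so Kira = 3. So Mona, Alice can't be 3.
That leaves Alice = 1. Strike 1 from Mona.
So Mona = 5.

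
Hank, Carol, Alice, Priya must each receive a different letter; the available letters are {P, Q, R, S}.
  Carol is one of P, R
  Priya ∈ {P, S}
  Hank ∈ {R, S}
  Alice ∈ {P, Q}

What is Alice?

Among the 4 variables, Q fits only Alice (and all 4 values in {P, Q, R, S} must be used), so Alice = Q.

Q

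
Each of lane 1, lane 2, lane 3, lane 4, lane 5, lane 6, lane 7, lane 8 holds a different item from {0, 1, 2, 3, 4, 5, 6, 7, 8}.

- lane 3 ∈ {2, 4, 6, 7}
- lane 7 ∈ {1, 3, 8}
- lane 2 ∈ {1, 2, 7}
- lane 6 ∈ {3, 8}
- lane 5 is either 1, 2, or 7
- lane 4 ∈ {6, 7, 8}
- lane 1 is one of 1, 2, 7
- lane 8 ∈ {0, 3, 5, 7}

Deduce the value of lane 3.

4

lane 1, lane 2, lane 5 between them cover only {1, 2, 7} — a naked triple. Remove those values from lane 3, lane 4, lane 7, lane 8.
lane 6 and lane 7 between them cover only {3, 8} — a naked pair. Remove those values from lane 4, lane 8.
lane 4 has just one choice, so lane 4 = 6. Eliminate 6 elsewhere: lane 3.
So lane 3 = 4.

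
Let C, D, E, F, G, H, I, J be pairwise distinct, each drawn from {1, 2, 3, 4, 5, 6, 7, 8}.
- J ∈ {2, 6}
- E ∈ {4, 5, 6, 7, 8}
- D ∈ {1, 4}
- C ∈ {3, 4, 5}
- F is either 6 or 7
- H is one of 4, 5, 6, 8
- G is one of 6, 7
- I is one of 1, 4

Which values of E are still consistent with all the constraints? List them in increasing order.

5, 8

The 8 variables draw from only 8 values {1, 2, 3, 4, 5, 6, 7, 8}, so each is used; only J can be 2, hence J = 2.
The 7 still-open variables draw from only 7 values {1, 3, 4, 5, 6, 7, 8}, so each is used; only C can be 3, hence C = 3.
The 2 variables D and I are confined to {1, 4}, which locks those values in; drop them from E, H.
F and G between them cover only {6, 7} — a naked pair. Remove those values from E, H.
No further eliminations apply; E can still be any of 5, 8.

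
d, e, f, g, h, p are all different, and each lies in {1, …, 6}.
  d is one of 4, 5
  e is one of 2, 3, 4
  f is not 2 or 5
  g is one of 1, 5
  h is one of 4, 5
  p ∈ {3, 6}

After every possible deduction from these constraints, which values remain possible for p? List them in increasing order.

Among the 6 variables, 2 fits only e (and all 6 values in {1, 2, 3, 4, 5, 6} must be used), so e = 2.
d and h between them cover only {4, 5} — a naked pair. Remove those values from f, g.
That leaves g = 1. Eliminate 1 elsewhere: f.
No further eliminations apply; p can still be any of 3, 6.

3, 6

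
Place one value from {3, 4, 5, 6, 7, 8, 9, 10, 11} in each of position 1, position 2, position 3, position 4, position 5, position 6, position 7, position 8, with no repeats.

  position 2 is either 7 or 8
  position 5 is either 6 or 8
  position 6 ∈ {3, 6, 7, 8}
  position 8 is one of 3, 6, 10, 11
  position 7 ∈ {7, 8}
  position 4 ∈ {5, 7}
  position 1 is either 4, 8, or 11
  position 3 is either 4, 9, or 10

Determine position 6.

3

The 2 variables position 2 and position 7 are confined to {7, 8}, which locks those values in; drop them from position 1, position 4, position 5, position 6.
position 4 has just one choice, so position 4 = 5.
That leaves position 5 = 6. So position 6, position 8 can't be 6.
So position 6 = 3.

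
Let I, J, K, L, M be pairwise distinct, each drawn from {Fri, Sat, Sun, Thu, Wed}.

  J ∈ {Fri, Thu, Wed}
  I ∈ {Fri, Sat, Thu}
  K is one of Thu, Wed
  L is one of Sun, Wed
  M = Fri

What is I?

Sat

M has just one choice, so M = Fri. Strike Fri from I, J.
Among the 4 still-open variables, Sat fits only I (and all 4 values in {Sat, Sun, Thu, Wed} must be used), so I = Sat.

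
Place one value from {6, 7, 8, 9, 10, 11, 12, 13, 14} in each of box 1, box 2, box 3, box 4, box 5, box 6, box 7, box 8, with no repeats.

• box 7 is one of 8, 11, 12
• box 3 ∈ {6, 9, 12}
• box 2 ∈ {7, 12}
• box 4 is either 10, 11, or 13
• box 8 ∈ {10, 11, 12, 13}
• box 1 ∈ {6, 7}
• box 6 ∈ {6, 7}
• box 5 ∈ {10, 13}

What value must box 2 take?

Among the 8 variables, 8 fits only box 7 (and all 8 values in {6, 7, 8, 9, 10, 11, 12, 13} must be used), so box 7 = 8.
The 7 still-open variables draw from only 7 values {6, 7, 9, 10, 11, 12, 13}, so each is used; only box 3 can be 9, hence box 3 = 9.
The 2 variables box 1 and box 6 are confined to {6, 7}, which locks those values in; drop them from box 2.
So box 2 = 12.

12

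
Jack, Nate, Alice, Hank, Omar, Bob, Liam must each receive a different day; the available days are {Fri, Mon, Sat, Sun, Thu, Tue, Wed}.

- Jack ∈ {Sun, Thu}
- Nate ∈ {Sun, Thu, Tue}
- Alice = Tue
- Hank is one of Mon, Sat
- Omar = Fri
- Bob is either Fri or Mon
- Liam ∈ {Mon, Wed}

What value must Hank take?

Sat

Alice has just one choice, so Alice = Tue. Strike Tue from Nate.
Omar has just one choice, so Omar = Fri. So Bob can't be Fri.
Bob must be Mon (only option left). Eliminate Mon elsewhere: Hank, Liam.
So Hank = Sat.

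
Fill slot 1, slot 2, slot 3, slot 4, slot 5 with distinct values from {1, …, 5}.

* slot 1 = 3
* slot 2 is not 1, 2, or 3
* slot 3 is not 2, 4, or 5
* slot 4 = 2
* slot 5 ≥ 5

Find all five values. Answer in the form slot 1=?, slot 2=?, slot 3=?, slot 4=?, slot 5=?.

slot 1 has just one choice, so slot 1 = 3. So slot 3 can't be 3.
slot 3 has just one choice, so slot 3 = 1.
slot 4's domain is down to {2}, so slot 4 = 2.
slot 5's domain is down to {5}, so slot 5 = 5. Remove 5 from slot 2.
slot 2 has just one choice, so slot 2 = 4.

slot 1=3, slot 2=4, slot 3=1, slot 4=2, slot 5=5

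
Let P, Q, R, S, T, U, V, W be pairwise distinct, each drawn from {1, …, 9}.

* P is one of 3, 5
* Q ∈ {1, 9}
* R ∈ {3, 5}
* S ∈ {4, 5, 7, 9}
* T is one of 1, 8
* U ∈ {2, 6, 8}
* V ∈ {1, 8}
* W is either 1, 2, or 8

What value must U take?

P and R between them cover only {3, 5} — a naked pair. Remove those values from S.
T and V between them cover only {1, 8} — a naked pair. Remove those values from Q, U, W.
Q's domain is down to {9}, so Q = 9. Remove 9 from S.
W's domain is down to {2}, so W = 2. Eliminate 2 elsewhere: U.
So U = 6.

6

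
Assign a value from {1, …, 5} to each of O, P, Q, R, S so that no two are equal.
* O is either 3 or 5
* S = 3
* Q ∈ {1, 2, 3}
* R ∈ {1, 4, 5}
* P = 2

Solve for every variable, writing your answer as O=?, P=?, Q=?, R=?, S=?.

O=5, P=2, Q=1, R=4, S=3

P's domain is down to {2}, so P = 2. Strike 2 from Q.
That leaves S = 3. Strike 3 from O, Q.
That leaves O = 5. Strike 5 from R.
Q has just one choice, so Q = 1. Remove 1 from R.
That leaves R = 4.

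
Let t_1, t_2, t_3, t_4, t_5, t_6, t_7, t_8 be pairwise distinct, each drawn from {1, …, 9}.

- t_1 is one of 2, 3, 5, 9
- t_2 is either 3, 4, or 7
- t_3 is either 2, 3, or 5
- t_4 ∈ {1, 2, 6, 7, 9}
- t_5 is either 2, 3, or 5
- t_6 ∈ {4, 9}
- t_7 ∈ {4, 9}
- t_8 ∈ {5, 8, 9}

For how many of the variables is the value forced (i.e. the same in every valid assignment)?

t_6 and t_7 between them cover only {4, 9} — a naked pair. Remove those values from t_1, t_2, t_4, t_8.
t_1, t_3, t_5 share exactly the 3 values {2, 3, 5}; by pigeonhole those values go to them, so strike 2, 3, 5 from t_2, t_4, t_8.
t_2 must be 7 (only option left). Eliminate 7 elsewhere: t_4.
t_8 has just one choice, so t_8 = 8.
Determined: t_2=7, t_8=8. The other variables each still have more than one consistent value. That makes 2.

2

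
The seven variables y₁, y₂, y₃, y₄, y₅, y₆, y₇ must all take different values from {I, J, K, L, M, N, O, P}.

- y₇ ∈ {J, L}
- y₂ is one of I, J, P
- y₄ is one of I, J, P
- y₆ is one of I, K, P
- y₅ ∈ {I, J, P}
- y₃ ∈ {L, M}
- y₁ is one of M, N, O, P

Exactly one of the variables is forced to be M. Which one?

y₃

y₂, y₄, y₅ share exactly the 3 values {I, J, P}; by pigeonhole those values go to them, so strike I, J, P from y₁, y₆, y₇.
y₆ must be K (only option left).
y₇'s domain is down to {L}, so y₇ = L. Strike L from y₃.
So M goes to y₃.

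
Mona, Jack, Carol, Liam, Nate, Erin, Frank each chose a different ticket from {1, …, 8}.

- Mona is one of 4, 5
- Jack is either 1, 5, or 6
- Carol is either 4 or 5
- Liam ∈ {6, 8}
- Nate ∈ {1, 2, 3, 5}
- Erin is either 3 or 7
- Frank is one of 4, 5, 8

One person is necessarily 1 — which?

Mona and Carol share exactly the 2 values {4, 5}; by pigeonhole those values go to them, so strike 4, 5 from Jack, Nate, Frank.
Frank has just one choice, so Frank = 8. Remove 8 from Liam.
Liam must be 6 (only option left). Strike 6 from Jack.
So 1 goes to Jack.

Jack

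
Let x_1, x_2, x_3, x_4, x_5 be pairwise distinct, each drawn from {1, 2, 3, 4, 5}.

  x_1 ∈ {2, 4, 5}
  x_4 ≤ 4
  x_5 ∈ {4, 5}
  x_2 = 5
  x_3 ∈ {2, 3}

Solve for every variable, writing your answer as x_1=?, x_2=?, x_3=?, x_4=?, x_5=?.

x_2 has just one choice, so x_2 = 5. Remove 5 from x_1, x_5.
x_5 has just one choice, so x_5 = 4. Remove 4 from x_1, x_4.
That leaves x_1 = 2. Eliminate 2 elsewhere: x_3, x_4.
x_3 has just one choice, so x_3 = 3. Remove 3 from x_4.
x_4's domain is down to {1}, so x_4 = 1.

x_1=2, x_2=5, x_3=3, x_4=1, x_5=4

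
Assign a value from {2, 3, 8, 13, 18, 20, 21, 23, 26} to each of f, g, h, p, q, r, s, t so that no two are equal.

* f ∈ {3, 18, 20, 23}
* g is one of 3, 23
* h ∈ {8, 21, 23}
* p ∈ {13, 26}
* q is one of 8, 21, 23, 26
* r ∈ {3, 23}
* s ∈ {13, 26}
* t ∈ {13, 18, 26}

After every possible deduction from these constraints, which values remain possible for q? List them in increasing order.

8, 21

The 8 variables draw from only 8 values {3, 8, 13, 18, 20, 21, 23, 26}, so each is used; only f can be 20, hence f = 20.
The 7 still-open variables draw from only 7 values {3, 8, 13, 18, 21, 23, 26}, so each is used; only t can be 18, hence t = 18.
The 2 variables g and r are confined to {3, 23}, which locks those values in; drop them from h, q.
p and s share exactly the 2 values {13, 26}; by pigeonhole those values go to them, so strike 13, 26 from q.
No further eliminations apply; q can still be any of 8, 21.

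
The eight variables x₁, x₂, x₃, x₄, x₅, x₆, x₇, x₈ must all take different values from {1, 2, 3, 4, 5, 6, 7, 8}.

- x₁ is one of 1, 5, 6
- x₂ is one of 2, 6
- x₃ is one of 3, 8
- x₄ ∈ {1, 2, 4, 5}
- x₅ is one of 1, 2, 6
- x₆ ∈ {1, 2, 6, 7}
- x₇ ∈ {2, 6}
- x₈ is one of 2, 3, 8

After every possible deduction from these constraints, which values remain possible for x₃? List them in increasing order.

3, 8

The 8 variables draw from only 8 values {1, 2, 3, 4, 5, 6, 7, 8}, so each is used; only x₄ can be 4, hence x₄ = 4.
The 7 still-open variables together cover exactly {1, 2, 3, 5, 6, 7, 8} — 7 values for 7 variables — and 5 appears only in x₁'s list, so x₁ = 5.
The 6 still-open variables together cover exactly {1, 2, 3, 6, 7, 8} — 6 values for 6 variables — and 7 appears only in x₆'s list, so x₆ = 7.
The 5 still-open variables draw from only 5 values {1, 2, 3, 6, 8}, so each is used; only x₅ can be 1, hence x₅ = 1.
x₂ and x₇ share exactly the 2 values {2, 6}; by pigeonhole those values go to them, so strike 2, 6 from x₈.
No further eliminations apply; x₃ can still be any of 3, 8.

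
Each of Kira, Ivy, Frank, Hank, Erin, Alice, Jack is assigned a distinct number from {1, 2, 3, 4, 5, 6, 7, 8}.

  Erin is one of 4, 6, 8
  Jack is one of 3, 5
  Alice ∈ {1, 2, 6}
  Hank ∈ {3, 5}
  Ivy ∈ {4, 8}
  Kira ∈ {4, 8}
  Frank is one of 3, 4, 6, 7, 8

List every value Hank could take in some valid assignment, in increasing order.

3, 5

Kira and Ivy between them cover only {4, 8} — a naked pair. Remove those values from Frank, Erin.
Erin's domain is down to {6}, so Erin = 6. So Frank, Alice can't be 6.
Hank and Jack between them cover only {3, 5} — a naked pair. Remove those values from Frank.
That leaves Frank = 7.
No further eliminations apply; Hank can still be any of 3, 5.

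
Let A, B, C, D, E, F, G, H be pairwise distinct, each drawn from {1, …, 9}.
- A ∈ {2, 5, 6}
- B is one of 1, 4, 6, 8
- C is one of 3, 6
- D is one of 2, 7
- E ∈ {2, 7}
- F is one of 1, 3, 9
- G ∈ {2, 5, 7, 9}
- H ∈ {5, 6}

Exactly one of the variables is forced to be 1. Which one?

F

The 2 variables D and E are confined to {2, 7}, which locks those values in; drop them from A, G.
A and H share exactly the 2 values {5, 6}; by pigeonhole those values go to them, so strike 5, 6 from B, C, G.
C must be 3 (only option left). So F can't be 3.
G's domain is down to {9}, so G = 9. So F can't be 9.
So 1 goes to F.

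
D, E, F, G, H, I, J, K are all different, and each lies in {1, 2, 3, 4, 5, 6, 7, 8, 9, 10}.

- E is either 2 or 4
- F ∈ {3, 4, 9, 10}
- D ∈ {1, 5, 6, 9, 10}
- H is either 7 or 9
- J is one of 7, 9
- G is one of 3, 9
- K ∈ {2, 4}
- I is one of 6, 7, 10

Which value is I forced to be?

6

E and K share exactly the 2 values {2, 4}; by pigeonhole those values go to them, so strike 2, 4 from F.
H and J share exactly the 2 values {7, 9}; by pigeonhole those values go to them, so strike 7, 9 from D, F, G, I.
G's domain is down to {3}, so G = 3. Remove 3 from F.
That leaves F = 10. Remove 10 from D, I.
So I = 6.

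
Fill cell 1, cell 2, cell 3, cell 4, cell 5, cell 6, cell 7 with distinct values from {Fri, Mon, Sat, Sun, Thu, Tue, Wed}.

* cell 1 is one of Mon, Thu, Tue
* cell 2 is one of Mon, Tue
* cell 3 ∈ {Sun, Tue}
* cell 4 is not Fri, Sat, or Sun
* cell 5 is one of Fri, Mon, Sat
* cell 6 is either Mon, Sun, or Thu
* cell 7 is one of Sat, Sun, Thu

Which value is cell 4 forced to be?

Wed

The 7 variables draw from only 7 values {Fri, Mon, Sat, Sun, Thu, Tue, Wed}, so each is used; only cell 5 can be Fri, hence cell 5 = Fri.
The 6 still-open variables together cover exactly {Mon, Sat, Sun, Thu, Tue, Wed} — 6 values for 6 variables — and Sat appears only in cell 7's list, so cell 7 = Sat.
The 5 still-open variables together cover exactly {Mon, Sun, Thu, Tue, Wed} — 5 values for 5 variables — and Wed appears only in cell 4's list, so cell 4 = Wed.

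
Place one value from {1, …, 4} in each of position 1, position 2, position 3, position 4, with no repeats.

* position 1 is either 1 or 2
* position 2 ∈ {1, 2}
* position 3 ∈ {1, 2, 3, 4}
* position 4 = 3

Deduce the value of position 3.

4

position 4 has just one choice, so position 4 = 3. Strike 3 from position 3.
The 3 still-open variables together cover exactly {1, 2, 4} — 3 values for 3 variables — and 4 appears only in position 3's list, so position 3 = 4.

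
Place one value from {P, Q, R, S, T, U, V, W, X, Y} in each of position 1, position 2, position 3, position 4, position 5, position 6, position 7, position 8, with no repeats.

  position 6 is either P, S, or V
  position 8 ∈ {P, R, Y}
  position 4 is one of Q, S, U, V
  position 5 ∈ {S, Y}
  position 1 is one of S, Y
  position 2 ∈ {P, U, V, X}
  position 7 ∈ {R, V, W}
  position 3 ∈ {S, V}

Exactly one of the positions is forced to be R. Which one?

position 8

position 1 and position 5 share exactly the 2 values {S, Y}; by pigeonhole those values go to them, so strike S, Y from position 3, position 4, position 6, position 8.
position 3 must be V (only option left). Remove V from position 2, position 4, position 6, position 7.
position 6 must be P (only option left). Eliminate P elsewhere: position 2, position 8.
So R goes to position 8.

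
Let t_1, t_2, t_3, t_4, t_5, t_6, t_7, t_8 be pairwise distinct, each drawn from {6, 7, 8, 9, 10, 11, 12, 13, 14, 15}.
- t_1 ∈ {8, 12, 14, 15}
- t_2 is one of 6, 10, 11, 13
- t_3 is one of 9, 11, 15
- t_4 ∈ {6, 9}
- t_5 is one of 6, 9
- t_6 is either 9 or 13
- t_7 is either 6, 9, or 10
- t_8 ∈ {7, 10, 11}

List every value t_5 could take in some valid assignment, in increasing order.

t_4 and t_5 share exactly the 2 values {6, 9}; by pigeonhole those values go to them, so strike 6, 9 from t_2, t_3, t_6, t_7.
That leaves t_6 = 13. So t_2 can't be 13.
t_7's domain is down to {10}, so t_7 = 10. Strike 10 from t_2, t_8.
That leaves t_2 = 11. Strike 11 from t_3, t_8.
t_3 must be 15 (only option left). Strike 15 from t_1.
t_8 must be 7 (only option left).
No further eliminations apply; t_5 can still be any of 6, 9.

6, 9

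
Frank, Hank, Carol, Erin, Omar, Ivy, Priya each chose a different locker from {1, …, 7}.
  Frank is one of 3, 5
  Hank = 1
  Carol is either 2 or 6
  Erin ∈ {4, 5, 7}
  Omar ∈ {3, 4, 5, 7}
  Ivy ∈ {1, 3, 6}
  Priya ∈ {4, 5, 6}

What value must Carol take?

Hank has just one choice, so Hank = 1. Eliminate 1 elsewhere: Ivy.
Among the 6 still-open variables, 2 fits only Carol (and all 6 values in {2, 3, 4, 5, 6, 7} must be used), so Carol = 2.

2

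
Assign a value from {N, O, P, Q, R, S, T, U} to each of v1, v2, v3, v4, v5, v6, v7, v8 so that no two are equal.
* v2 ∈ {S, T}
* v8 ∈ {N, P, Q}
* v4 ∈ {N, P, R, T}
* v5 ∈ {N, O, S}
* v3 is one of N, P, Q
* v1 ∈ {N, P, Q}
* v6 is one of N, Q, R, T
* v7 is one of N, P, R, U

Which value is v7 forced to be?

The 8 variables together cover exactly {N, O, P, Q, R, S, T, U} — 8 values for 8 variables — and O appears only in v5's list, so v5 = O.
Among the 7 still-open variables, S fits only v2 (and all 7 values in {N, P, Q, R, S, T, U} must be used), so v2 = S.
The 6 still-open variables draw from only 6 values {N, P, Q, R, T, U}, so each is used; only v7 can be U, hence v7 = U.

U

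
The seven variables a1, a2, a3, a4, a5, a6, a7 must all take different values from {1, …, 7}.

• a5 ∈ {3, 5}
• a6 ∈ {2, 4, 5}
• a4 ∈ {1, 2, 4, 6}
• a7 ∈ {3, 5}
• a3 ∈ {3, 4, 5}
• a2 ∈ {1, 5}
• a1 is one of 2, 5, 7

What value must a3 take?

4

Among the 7 variables, 6 fits only a4 (and all 7 values in {1, 2, 3, 4, 5, 6, 7} must be used), so a4 = 6.
The 6 still-open variables together cover exactly {1, 2, 3, 4, 5, 7} — 6 values for 6 variables — and 1 appears only in a2's list, so a2 = 1.
Among the 5 still-open variables, 7 fits only a1 (and all 5 values in {2, 3, 4, 5, 7} must be used), so a1 = 7.
The 4 still-open variables draw from only 4 values {2, 3, 4, 5}, so each is used; only a6 can be 2, hence a6 = 2.
Among the 3 still-open variables, 4 fits only a3 (and all 3 values in {3, 4, 5} must be used), so a3 = 4.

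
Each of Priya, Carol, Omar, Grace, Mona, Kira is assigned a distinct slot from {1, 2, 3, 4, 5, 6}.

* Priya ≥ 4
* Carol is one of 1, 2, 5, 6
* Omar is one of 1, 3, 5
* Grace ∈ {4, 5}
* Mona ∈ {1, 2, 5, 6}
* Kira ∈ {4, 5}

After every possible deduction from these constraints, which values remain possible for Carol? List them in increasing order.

1, 2

The 6 variables draw from only 6 values {1, 2, 3, 4, 5, 6}, so each is used; only Omar can be 3, hence Omar = 3.
Grace and Kira share exactly the 2 values {4, 5}; by pigeonhole those values go to them, so strike 4, 5 from Priya, Carol, Mona.
Priya must be 6 (only option left). Strike 6 from Carol, Mona.
No further eliminations apply; Carol can still be any of 1, 2.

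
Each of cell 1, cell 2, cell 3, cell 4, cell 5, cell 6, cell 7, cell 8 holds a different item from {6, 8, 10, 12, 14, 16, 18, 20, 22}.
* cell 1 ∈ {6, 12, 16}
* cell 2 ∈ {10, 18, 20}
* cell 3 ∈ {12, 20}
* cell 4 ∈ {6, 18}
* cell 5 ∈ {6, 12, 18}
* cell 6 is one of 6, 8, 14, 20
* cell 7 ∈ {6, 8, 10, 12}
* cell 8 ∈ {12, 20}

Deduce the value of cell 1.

Among the 8 variables, 14 fits only cell 6 (and all 8 values in {6, 8, 10, 12, 14, 16, 18, 20} must be used), so cell 6 = 14.
The 7 still-open variables together cover exactly {6, 8, 10, 12, 16, 18, 20} — 7 values for 7 variables — and 8 appears only in cell 7's list, so cell 7 = 8.
The 6 still-open variables draw from only 6 values {6, 10, 12, 16, 18, 20}, so each is used; only cell 2 can be 10, hence cell 2 = 10.
The 5 still-open variables together cover exactly {6, 12, 16, 18, 20} — 5 values for 5 variables — and 16 appears only in cell 1's list, so cell 1 = 16.

16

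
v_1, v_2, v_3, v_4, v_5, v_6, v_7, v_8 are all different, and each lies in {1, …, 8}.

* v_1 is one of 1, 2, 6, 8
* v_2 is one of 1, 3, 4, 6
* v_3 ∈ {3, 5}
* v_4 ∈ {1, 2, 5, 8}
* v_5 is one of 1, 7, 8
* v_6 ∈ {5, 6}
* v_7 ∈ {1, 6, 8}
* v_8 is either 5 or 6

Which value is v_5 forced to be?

7

The 8 variables together cover exactly {1, 2, 3, 4, 5, 6, 7, 8} — 8 values for 8 variables — and 4 appears only in v_2's list, so v_2 = 4.
Among the 7 still-open variables, 3 fits only v_3 (and all 7 values in {1, 2, 3, 5, 6, 7, 8} must be used), so v_3 = 3.
The 6 still-open variables draw from only 6 values {1, 2, 5, 6, 7, 8}, so each is used; only v_5 can be 7, hence v_5 = 7.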